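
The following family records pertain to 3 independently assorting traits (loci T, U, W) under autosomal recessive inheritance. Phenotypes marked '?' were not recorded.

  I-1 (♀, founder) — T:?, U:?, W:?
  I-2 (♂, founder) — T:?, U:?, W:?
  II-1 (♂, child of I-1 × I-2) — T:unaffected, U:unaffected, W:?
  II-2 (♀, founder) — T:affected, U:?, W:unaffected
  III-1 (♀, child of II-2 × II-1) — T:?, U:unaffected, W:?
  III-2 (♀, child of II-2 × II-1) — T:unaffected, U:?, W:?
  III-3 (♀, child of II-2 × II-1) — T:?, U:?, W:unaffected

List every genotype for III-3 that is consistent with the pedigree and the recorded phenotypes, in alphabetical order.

III-3 ∈ {Tt UU WW, Tt UU Ww, Tt Uu WW, Tt Uu Ww, Tt uu WW, Tt uu Ww, tt UU WW, tt UU Ww, tt Uu WW, tt Uu Ww, tt uu WW, tt uu Ww}

T/I-1 ? ·: TT|Tt|tt
T/I-2 ? ·: TT|Tt|tt
T/II-1 un I-1×I-2: TT|Tt
T/II-2 aff ·: tt
T/III-1 ? II-2×II-1: Tt|tt
T/III-2 un II-2×II-1: Tt
T/III-3 ? II-2×II-1: Tt|tt
⇒ T over [I-1,I-2,II-1,II-2,III-1,III-2,III-3]: 32 consistent
U/I-1 ? ·: UU|Uu|uu
U/I-2 ? ·: UU|Uu|uu
U/II-1 un I-1×I-2: UU|Uu
U/II-2 ? ·: UU|Uu|uu
U/III-1 un II-2×II-1: UU|Uu
U/III-2 ? II-2×II-1: UU|Uu|uu
U/III-3 ? II-2×II-1: UU|Uu|uu
⇒ U over [I-1,I-2,II-1,II-2,III-1,III-2,III-3]: 250 consistent
W/I-1 ? ·: WW|Ww|ww
W/I-2 ? ·: WW|Ww|ww
W/II-1 ? I-1×I-2: WW|Ww|ww
W/II-2 un ·: WW|Ww
W/III-1 ? II-2×II-1: WW|Ww|ww
W/III-2 ? II-2×II-1: WW|Ww|ww
W/III-3 un II-2×II-1: WW|Ww
⇒ W over [I-1,I-2,II-1,II-2,III-1,III-2,III-3]: 238 consistent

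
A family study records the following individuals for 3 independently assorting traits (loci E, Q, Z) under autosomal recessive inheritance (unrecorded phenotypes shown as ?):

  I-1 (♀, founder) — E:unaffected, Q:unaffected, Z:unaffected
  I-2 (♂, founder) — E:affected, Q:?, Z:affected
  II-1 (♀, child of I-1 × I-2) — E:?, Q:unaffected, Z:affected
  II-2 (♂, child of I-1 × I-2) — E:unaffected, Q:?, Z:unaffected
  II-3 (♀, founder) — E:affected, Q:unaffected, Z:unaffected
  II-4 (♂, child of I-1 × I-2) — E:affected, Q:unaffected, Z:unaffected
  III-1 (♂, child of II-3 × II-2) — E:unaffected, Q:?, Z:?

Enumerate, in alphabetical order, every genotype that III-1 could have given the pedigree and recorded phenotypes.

E/I-1 un ·: Ee
E/I-2 aff ·: ee
E/II-1 ? I-1×I-2: Ee|ee
E/II-2 un I-1×I-2: Ee
E/II-3 aff ·: ee
E/II-4 aff I-1×I-2: ee
E/III-1 un II-3×II-2: Ee
⇒ E over [I-1,I-2,II-1,II-2,II-3,II-4,III-1]: 2 consistent
Q/I-1 un ·: QQ|Qq
Q/I-2 ? ·: QQ|Qq|qq
Q/II-1 un I-1×I-2: QQ|Qq
Q/II-2 ? I-1×I-2: QQ|Qq|qq
Q/II-3 un ·: QQ|Qq
Q/II-4 un I-1×I-2: QQ|Qq
Q/III-1 ? II-3×II-2: QQ|Qq|qq
⇒ Q over [I-1,I-2,II-1,II-2,II-3,II-4,III-1]: 124 consistent
Z/I-1 un ·: Zz
Z/I-2 aff ·: zz
Z/II-1 aff I-1×I-2: zz
Z/II-2 un I-1×I-2: Zz
Z/II-3 un ·: ZZ|Zz
Z/II-4 un I-1×I-2: Zz
Z/III-1 ? II-3×II-2: ZZ|Zz|zz
⇒ Z over [I-1,I-2,II-1,II-2,II-3,II-4,III-1]: 5 consistent

III-1 ∈ {Ee QQ ZZ, Ee QQ Zz, Ee QQ zz, Ee Qq ZZ, Ee Qq Zz, Ee Qq zz, Ee qq ZZ, Ee qq Zz, Ee qq zz}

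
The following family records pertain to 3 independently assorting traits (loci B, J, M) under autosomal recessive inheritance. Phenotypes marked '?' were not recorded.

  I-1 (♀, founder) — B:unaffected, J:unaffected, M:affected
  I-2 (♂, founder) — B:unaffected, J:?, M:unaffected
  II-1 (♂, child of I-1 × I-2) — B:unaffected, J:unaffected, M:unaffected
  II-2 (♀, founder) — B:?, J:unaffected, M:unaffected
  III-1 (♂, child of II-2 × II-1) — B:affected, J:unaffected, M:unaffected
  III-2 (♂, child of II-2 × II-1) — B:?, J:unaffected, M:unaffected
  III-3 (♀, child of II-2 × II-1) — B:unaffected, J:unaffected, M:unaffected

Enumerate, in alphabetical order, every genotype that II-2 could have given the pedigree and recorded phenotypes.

B/I-1 un ·: BB|Bb
B/I-2 un ·: BB|Bb
B/II-1 un I-1×I-2: Bb
B/II-2 ? ·: Bb|bb
B/III-1 aff II-2×II-1: bb
B/III-2 ? II-2×II-1: BB|Bb|bb
B/III-3 un II-2×II-1: BB|Bb
⇒ B over [I-1,I-2,II-1,II-2,III-1,III-2,III-3]: 24 consistent
J/I-1 un ·: JJ|Jj
J/I-2 ? ·: JJ|Jj|jj
J/II-1 un I-1×I-2: JJ|Jj
J/II-2 un ·: JJ|Jj
J/III-1 un II-2×II-1: JJ|Jj
J/III-2 un II-2×II-1: JJ|Jj
J/III-3 un II-2×II-1: JJ|Jj
⇒ J over [I-1,I-2,II-1,II-2,III-1,III-2,III-3]: 116 consistent
M/I-1 aff ·: mm
M/I-2 un ·: MM|Mm
M/II-1 un I-1×I-2: Mm
M/II-2 un ·: MM|Mm
M/III-1 un II-2×II-1: MM|Mm
M/III-2 un II-2×II-1: MM|Mm
M/III-3 un II-2×II-1: MM|Mm
⇒ M over [I-1,I-2,II-1,II-2,III-1,III-2,III-3]: 32 consistent

II-2 ∈ {Bb JJ MM, Bb JJ Mm, Bb Jj MM, Bb Jj Mm, bb JJ MM, bb JJ Mm, bb Jj MM, bb Jj Mm}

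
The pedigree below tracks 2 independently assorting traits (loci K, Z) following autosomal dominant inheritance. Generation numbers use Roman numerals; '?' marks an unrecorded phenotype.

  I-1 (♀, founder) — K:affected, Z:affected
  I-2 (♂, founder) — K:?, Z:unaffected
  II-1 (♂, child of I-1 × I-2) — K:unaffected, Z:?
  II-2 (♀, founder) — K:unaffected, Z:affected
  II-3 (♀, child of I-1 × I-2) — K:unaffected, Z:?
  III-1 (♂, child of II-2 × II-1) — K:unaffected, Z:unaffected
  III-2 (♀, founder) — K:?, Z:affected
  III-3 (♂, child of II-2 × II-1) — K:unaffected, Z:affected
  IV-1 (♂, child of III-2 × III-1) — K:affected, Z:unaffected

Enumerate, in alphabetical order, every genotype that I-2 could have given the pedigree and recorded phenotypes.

I-2 ∈ {Kk zz, kk zz}

K/I-1 aff ·: Kk
K/I-2 ? ·: kk|Kk
K/II-1 un I-1×I-2: kk
K/II-2 un ·: kk
K/II-3 un I-1×I-2: kk
K/III-1 un II-2×II-1: kk
K/III-2 ? ·: Kk|KK
K/III-3 un II-2×II-1: kk
K/IV-1 aff III-2×III-1: Kk
⇒ K over [I-1,I-2,II-1,II-2,II-3,III-1,III-2,III-3,IV-1]: 4 consistent
Z/I-1 aff ·: Zz|ZZ
Z/I-2 un ·: zz
Z/II-1 ? I-1×I-2: zz|Zz
Z/II-2 aff ·: Zz
Z/II-3 ? I-1×I-2: zz|Zz
Z/III-1 un II-2×II-1: zz
Z/III-2 aff ·: Zz
Z/III-3 aff II-2×II-1: Zz|ZZ
Z/IV-1 un III-2×III-1: zz
⇒ Z over [I-1,I-2,II-1,II-2,II-3,III-1,III-2,III-3,IV-1]: 8 consistent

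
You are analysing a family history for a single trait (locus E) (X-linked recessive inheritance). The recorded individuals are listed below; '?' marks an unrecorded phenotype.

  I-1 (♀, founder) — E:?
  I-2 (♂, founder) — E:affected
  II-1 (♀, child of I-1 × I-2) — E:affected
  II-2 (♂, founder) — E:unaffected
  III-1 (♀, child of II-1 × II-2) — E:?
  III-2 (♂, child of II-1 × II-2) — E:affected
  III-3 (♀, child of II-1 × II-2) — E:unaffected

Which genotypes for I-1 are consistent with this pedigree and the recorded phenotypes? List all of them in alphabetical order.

E/I-1 ? ·: X^EX^e|X^eX^e
E/I-2 aff ·: X^eY
E/II-1 aff I-1×I-2: X^eX^e
E/II-2 un ·: X^EY
E/III-1 ? II-1×II-2: X^EX^e
E/III-2 aff II-1×II-2: X^eY
E/III-3 un II-1×II-2: X^EX^e
⇒ E over [I-1,I-2,II-1,II-2,III-1,III-2,III-3]: 2 consistent

I-1 ∈ {X^EX^e, X^eX^e}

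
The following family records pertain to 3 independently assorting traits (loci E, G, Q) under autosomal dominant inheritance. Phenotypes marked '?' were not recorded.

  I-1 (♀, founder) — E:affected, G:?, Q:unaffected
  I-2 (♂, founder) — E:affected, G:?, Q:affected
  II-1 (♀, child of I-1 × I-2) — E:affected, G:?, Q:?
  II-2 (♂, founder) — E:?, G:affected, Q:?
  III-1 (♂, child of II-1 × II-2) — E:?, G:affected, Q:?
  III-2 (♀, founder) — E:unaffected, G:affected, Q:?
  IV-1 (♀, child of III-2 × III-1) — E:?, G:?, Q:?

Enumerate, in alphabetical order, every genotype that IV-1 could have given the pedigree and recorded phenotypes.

E/I-1 aff ·: Ee|EE
E/I-2 aff ·: Ee|EE
E/II-1 aff I-1×I-2: Ee|EE
E/II-2 ? ·: ee|Ee|EE
E/III-1 ? II-1×II-2: ee|Ee|EE
E/III-2 un ·: ee
E/IV-1 ? III-2×III-1: ee|Ee
⇒ E over [I-1,I-2,II-1,II-2,III-1,III-2,IV-1]: 54 consistent
G/I-1 ? ·: gg|Gg|GG
G/I-2 ? ·: gg|Gg|GG
G/II-1 ? I-1×I-2: gg|Gg|GG
G/II-2 aff ·: Gg|GG
G/III-1 aff II-1×II-2: Gg|GG
G/III-2 aff ·: Gg|GG
G/IV-1 ? III-2×III-1: gg|Gg|GG
⇒ G over [I-1,I-2,II-1,II-2,III-1,III-2,IV-1]: 196 consistent
Q/I-1 un ·: qq
Q/I-2 aff ·: Qq|QQ
Q/II-1 ? I-1×I-2: qq|Qq
Q/II-2 ? ·: qq|Qq|QQ
Q/III-1 ? II-1×II-2: qq|Qq|QQ
Q/III-2 ? ·: qq|Qq|QQ
Q/IV-1 ? III-2×III-1: qq|Qq|QQ
⇒ Q over [I-1,I-2,II-1,II-2,III-1,III-2,IV-1]: 96 consistent

IV-1 ∈ {Ee GG QQ, Ee GG Qq, Ee GG qq, Ee Gg QQ, Ee Gg Qq, Ee Gg qq, Ee gg QQ, Ee gg Qq, Ee gg qq, ee GG QQ, ee GG Qq, ee GG qq, ee Gg QQ, ee Gg Qq, ee Gg qq, ee gg QQ, ee gg Qq, ee gg qq}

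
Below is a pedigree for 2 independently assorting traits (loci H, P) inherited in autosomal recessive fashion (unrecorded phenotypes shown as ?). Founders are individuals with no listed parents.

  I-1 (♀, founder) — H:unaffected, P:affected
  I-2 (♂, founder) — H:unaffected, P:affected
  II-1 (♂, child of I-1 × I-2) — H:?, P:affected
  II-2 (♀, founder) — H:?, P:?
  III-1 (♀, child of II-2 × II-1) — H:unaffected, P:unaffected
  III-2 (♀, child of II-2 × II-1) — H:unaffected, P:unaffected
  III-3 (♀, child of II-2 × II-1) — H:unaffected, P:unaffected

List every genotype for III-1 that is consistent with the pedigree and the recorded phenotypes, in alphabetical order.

H/I-1 un ·: HH|Hh
H/I-2 un ·: HH|Hh
H/II-1 ? I-1×I-2: HH|Hh|hh
H/II-2 ? ·: HH|Hh|hh
H/III-1 un II-2×II-1: HH|Hh
H/III-2 un II-2×II-1: HH|Hh
H/III-3 un II-2×II-1: HH|Hh
⇒ H over [I-1,I-2,II-1,II-2,III-1,III-2,III-3]: 93 consistent
P/I-1 aff ·: pp
P/I-2 aff ·: pp
P/II-1 aff I-1×I-2: pp
P/II-2 ? ·: PP|Pp
P/III-1 un II-2×II-1: Pp
P/III-2 un II-2×II-1: Pp
P/III-3 un II-2×II-1: Pp
⇒ P over [I-1,I-2,II-1,II-2,III-1,III-2,III-3]: 2 consistent

III-1 ∈ {HH Pp, Hh Pp}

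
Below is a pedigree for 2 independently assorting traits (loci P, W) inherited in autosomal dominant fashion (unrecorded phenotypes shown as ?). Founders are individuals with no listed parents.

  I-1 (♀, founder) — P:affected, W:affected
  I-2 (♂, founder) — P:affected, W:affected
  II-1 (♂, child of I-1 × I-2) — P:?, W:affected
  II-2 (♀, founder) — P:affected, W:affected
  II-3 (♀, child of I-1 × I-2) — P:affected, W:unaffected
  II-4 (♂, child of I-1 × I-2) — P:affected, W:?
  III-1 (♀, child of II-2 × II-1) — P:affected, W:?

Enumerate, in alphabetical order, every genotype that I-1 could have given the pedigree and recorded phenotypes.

I-1 ∈ {PP Ww, Pp Ww}

P/I-1 aff ·: Pp|PP
P/I-2 aff ·: Pp|PP
P/II-1 ? I-1×I-2: pp|Pp|PP
P/II-2 aff ·: Pp|PP
P/II-3 aff I-1×I-2: Pp|PP
P/II-4 aff I-1×I-2: Pp|PP
P/III-1 aff II-2×II-1: Pp|PP
⇒ P over [I-1,I-2,II-1,II-2,II-3,II-4,III-1]: 95 consistent
W/I-1 aff ·: Ww
W/I-2 aff ·: Ww
W/II-1 aff I-1×I-2: Ww|WW
W/II-2 aff ·: Ww|WW
W/II-3 un I-1×I-2: ww
W/II-4 ? I-1×I-2: ww|Ww|WW
W/III-1 ? II-2×II-1: ww|Ww|WW
⇒ W over [I-1,I-2,II-1,II-2,II-3,II-4,III-1]: 24 consistent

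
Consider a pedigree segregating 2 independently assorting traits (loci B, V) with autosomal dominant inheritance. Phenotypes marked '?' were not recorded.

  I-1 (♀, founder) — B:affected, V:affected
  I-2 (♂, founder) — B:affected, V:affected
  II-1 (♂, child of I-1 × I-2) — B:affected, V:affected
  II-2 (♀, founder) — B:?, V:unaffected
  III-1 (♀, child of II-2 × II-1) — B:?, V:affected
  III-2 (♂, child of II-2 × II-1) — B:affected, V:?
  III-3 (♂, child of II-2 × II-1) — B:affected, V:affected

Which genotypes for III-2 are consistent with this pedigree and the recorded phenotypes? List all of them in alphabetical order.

B/I-1 aff ·: Bb|BB
B/I-2 aff ·: Bb|BB
B/II-1 aff I-1×I-2: Bb|BB
B/II-2 ? ·: bb|Bb|BB
B/III-1 ? II-2×II-1: bb|Bb|BB
B/III-2 aff II-2×II-1: Bb|BB
B/III-3 aff II-2×II-1: Bb|BB
⇒ B over [I-1,I-2,II-1,II-2,III-1,III-2,III-3]: 106 consistent
V/I-1 aff ·: Vv|VV
V/I-2 aff ·: Vv|VV
V/II-1 aff I-1×I-2: Vv|VV
V/II-2 un ·: vv
V/III-1 aff II-2×II-1: Vv
V/III-2 ? II-2×II-1: vv|Vv
V/III-3 aff II-2×II-1: Vv
⇒ V over [I-1,I-2,II-1,II-2,III-1,III-2,III-3]: 10 consistent

III-2 ∈ {BB Vv, BB vv, Bb Vv, Bb vv}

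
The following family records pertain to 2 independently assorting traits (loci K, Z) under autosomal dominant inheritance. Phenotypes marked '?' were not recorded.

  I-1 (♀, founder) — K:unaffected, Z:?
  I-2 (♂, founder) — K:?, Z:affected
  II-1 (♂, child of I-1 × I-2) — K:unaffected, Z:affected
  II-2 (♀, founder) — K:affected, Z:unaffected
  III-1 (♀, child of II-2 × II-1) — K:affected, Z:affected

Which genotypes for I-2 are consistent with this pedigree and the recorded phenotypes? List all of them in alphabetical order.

I-2 ∈ {Kk ZZ, Kk Zz, kk ZZ, kk Zz}

K/I-1 un ·: kk
K/I-2 ? ·: kk|Kk
K/II-1 un I-1×I-2: kk
K/II-2 aff ·: Kk|KK
K/III-1 aff II-2×II-1: Kk
⇒ K over [I-1,I-2,II-1,II-2,III-1]: 4 consistent
Z/I-1 ? ·: zz|Zz|ZZ
Z/I-2 aff ·: Zz|ZZ
Z/II-1 aff I-1×I-2: Zz|ZZ
Z/II-2 un ·: zz
Z/III-1 aff II-2×II-1: Zz
⇒ Z over [I-1,I-2,II-1,II-2,III-1]: 9 consistent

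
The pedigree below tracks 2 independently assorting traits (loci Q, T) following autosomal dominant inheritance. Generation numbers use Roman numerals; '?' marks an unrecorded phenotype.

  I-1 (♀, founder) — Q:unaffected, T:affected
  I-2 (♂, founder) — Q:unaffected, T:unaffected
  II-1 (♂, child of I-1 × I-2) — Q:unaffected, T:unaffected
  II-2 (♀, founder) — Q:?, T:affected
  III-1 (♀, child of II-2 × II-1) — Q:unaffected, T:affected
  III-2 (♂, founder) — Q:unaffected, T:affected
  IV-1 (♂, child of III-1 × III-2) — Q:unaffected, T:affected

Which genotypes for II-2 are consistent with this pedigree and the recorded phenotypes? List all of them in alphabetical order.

II-2 ∈ {Qq TT, Qq Tt, qq TT, qq Tt}

Q/I-1 un ·: qq
Q/I-2 un ·: qq
Q/II-1 un I-1×I-2: qq
Q/II-2 ? ·: qq|Qq
Q/III-1 un II-2×II-1: qq
Q/III-2 un ·: qq
Q/IV-1 un III-1×III-2: qq
⇒ Q over [I-1,I-2,II-1,II-2,III-1,III-2,IV-1]: 2 consistent
T/I-1 aff ·: Tt
T/I-2 un ·: tt
T/II-1 un I-1×I-2: tt
T/II-2 aff ·: Tt|TT
T/III-1 aff II-2×II-1: Tt
T/III-2 aff ·: Tt|TT
T/IV-1 aff III-1×III-2: Tt|TT
⇒ T over [I-1,I-2,II-1,II-2,III-1,III-2,IV-1]: 8 consistent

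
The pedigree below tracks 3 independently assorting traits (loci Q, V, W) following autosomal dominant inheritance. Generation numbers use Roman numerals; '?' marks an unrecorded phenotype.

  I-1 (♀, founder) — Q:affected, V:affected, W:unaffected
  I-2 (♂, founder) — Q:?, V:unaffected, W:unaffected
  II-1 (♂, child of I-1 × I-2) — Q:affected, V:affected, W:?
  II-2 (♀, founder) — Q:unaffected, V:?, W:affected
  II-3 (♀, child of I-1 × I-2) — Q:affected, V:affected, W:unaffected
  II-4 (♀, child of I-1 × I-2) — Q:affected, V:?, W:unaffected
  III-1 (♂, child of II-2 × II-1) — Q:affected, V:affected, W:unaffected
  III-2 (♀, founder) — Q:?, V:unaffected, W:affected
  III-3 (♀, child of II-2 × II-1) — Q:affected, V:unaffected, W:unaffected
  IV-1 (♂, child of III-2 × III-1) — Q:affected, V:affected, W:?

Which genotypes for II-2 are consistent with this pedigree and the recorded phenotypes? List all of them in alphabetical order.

II-2 ∈ {qq Vv Ww, qq vv Ww}

Q/I-1 aff ·: Qq|QQ
Q/I-2 ? ·: qq|Qq|QQ
Q/II-1 aff I-1×I-2: Qq|QQ
Q/II-2 un ·: qq
Q/II-3 aff I-1×I-2: Qq|QQ
Q/II-4 aff I-1×I-2: Qq|QQ
Q/III-1 aff II-2×II-1: Qq
Q/III-2 ? ·: qq|Qq|QQ
Q/III-3 aff II-2×II-1: Qq
Q/IV-1 aff III-2×III-1: Qq|QQ
⇒ Q over [I-1,I-2,II-1,II-2,II-3,II-4,III-1,III-2,III-3,IV-1]: 135 consistent
V/I-1 aff ·: Vv|VV
V/I-2 un ·: vv
V/II-1 aff I-1×I-2: Vv
V/II-2 ? ·: vv|Vv
V/II-3 aff I-1×I-2: Vv
V/II-4 ? I-1×I-2: vv|Vv
V/III-1 aff II-2×II-1: Vv|VV
V/III-2 un ·: vv
V/III-3 un II-2×II-1: vv
V/IV-1 aff III-2×III-1: Vv
⇒ V over [I-1,I-2,II-1,II-2,II-3,II-4,III-1,III-2,III-3,IV-1]: 9 consistent
W/I-1 un ·: ww
W/I-2 un ·: ww
W/II-1 ? I-1×I-2: ww
W/II-2 aff ·: Ww
W/II-3 un I-1×I-2: ww
W/II-4 un I-1×I-2: ww
W/III-1 un II-2×II-1: ww
W/III-2 aff ·: Ww|WW
W/III-3 un II-2×II-1: ww
W/IV-1 ? III-2×III-1: ww|Ww
⇒ W over [I-1,I-2,II-1,II-2,II-3,II-4,III-1,III-2,III-3,IV-1]: 3 consistent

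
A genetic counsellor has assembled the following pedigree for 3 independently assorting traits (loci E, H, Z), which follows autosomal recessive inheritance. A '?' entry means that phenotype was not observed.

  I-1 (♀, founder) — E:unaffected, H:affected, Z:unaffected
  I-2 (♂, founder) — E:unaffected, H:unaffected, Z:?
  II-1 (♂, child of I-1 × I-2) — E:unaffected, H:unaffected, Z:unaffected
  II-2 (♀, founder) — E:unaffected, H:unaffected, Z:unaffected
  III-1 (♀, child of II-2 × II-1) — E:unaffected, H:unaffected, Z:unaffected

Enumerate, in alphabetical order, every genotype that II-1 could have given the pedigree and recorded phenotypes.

E/I-1 un ·: EE|Ee
E/I-2 un ·: EE|Ee
E/II-1 un I-1×I-2: EE|Ee
E/II-2 un ·: EE|Ee
E/III-1 un II-2×II-1: EE|Ee
⇒ E over [I-1,I-2,II-1,II-2,III-1]: 24 consistent
H/I-1 aff ·: hh
H/I-2 un ·: HH|Hh
H/II-1 un I-1×I-2: Hh
H/II-2 un ·: HH|Hh
H/III-1 un II-2×II-1: HH|Hh
⇒ H over [I-1,I-2,II-1,II-2,III-1]: 8 consistent
Z/I-1 un ·: ZZ|Zz
Z/I-2 ? ·: ZZ|Zz|zz
Z/II-1 un I-1×I-2: ZZ|Zz
Z/II-2 un ·: ZZ|Zz
Z/III-1 un II-2×II-1: ZZ|Zz
⇒ Z over [I-1,I-2,II-1,II-2,III-1]: 32 consistent

II-1 ∈ {EE Hh ZZ, EE Hh Zz, Ee Hh ZZ, Ee Hh Zz}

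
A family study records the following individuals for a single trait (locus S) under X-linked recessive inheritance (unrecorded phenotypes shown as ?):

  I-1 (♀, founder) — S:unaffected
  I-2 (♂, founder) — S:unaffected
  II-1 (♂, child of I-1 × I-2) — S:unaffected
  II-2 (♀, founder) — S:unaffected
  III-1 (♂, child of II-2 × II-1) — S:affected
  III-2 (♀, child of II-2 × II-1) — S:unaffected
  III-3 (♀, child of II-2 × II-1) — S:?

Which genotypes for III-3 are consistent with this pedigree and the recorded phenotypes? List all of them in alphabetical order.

S/I-1 un ·: X^SX^S|X^SX^s
S/I-2 un ·: X^SY
S/II-1 un I-1×I-2: X^SY
S/II-2 un ·: X^SX^s
S/III-1 aff II-2×II-1: X^sY
S/III-2 un II-2×II-1: X^SX^S|X^SX^s
S/III-3 ? II-2×II-1: X^SX^S|X^SX^s
⇒ S over [I-1,I-2,II-1,II-2,III-1,III-2,III-3]: 8 consistent

III-3 ∈ {X^SX^S, X^SX^s}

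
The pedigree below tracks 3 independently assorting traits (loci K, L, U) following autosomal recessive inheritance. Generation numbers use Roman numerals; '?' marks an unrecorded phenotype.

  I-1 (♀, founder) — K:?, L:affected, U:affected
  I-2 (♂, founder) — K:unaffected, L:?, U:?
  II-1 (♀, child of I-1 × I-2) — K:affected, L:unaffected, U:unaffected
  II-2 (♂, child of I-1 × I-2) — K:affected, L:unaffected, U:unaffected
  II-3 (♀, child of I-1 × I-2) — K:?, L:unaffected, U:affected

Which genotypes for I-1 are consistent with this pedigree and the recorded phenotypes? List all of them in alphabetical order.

I-1 ∈ {Kk ll uu, kk ll uu}

K/I-1 ? ·: Kk|kk
K/I-2 un ·: Kk
K/II-1 aff I-1×I-2: kk
K/II-2 aff I-1×I-2: kk
K/II-3 ? I-1×I-2: KK|Kk|kk
⇒ K over [I-1,I-2,II-1,II-2,II-3]: 5 consistent
L/I-1 aff ·: ll
L/I-2 ? ·: LL|Ll
L/II-1 un I-1×I-2: Ll
L/II-2 un I-1×I-2: Ll
L/II-3 un I-1×I-2: Ll
⇒ L over [I-1,I-2,II-1,II-2,II-3]: 2 consistent
U/I-1 aff ·: uu
U/I-2 ? ·: Uu
U/II-1 un I-1×I-2: Uu
U/II-2 un I-1×I-2: Uu
U/II-3 aff I-1×I-2: uu
⇒ U over [I-1,I-2,II-1,II-2,II-3]: 1 consistent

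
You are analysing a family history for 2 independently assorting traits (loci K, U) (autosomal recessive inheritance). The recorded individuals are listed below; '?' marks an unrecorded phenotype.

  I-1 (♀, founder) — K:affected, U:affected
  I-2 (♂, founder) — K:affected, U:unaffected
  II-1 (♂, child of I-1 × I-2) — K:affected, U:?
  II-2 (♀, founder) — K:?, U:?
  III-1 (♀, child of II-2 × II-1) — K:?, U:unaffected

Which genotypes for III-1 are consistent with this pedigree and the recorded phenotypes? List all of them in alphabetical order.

III-1 ∈ {Kk UU, Kk Uu, kk UU, kk Uu}

K/I-1 aff ·: kk
K/I-2 aff ·: kk
K/II-1 aff I-1×I-2: kk
K/II-2 ? ·: KK|Kk|kk
K/III-1 ? II-2×II-1: Kk|kk
⇒ K over [I-1,I-2,II-1,II-2,III-1]: 4 consistent
U/I-1 aff ·: uu
U/I-2 un ·: UU|Uu
U/II-1 ? I-1×I-2: Uu|uu
U/II-2 ? ·: UU|Uu|uu
U/III-1 un II-2×II-1: UU|Uu
⇒ U over [I-1,I-2,II-1,II-2,III-1]: 12 consistent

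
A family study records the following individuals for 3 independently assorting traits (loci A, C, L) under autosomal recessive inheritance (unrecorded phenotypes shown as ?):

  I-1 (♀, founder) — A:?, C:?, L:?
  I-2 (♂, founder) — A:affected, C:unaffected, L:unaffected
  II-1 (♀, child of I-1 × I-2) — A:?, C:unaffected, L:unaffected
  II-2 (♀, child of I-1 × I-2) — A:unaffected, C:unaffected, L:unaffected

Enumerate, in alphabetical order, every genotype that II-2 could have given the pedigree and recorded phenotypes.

II-2 ∈ {Aa CC LL, Aa CC Ll, Aa Cc LL, Aa Cc Ll}

A/I-1 ? ·: AA|Aa
A/I-2 aff ·: aa
A/II-1 ? I-1×I-2: Aa|aa
A/II-2 un I-1×I-2: Aa
⇒ A over [I-1,I-2,II-1,II-2]: 3 consistent
C/I-1 ? ·: CC|Cc|cc
C/I-2 un ·: CC|Cc
C/II-1 un I-1×I-2: CC|Cc
C/II-2 un I-1×I-2: CC|Cc
⇒ C over [I-1,I-2,II-1,II-2]: 15 consistent
L/I-1 ? ·: LL|Ll|ll
L/I-2 un ·: LL|Ll
L/II-1 un I-1×I-2: LL|Ll
L/II-2 un I-1×I-2: LL|Ll
⇒ L over [I-1,I-2,II-1,II-2]: 15 consistent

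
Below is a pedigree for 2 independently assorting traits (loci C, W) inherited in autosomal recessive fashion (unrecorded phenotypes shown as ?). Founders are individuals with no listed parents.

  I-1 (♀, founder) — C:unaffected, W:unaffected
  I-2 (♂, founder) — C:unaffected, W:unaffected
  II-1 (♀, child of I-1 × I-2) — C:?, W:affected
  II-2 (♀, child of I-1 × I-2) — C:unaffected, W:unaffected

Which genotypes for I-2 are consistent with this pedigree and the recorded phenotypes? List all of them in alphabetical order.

C/I-1 un ·: CC|Cc
C/I-2 un ·: CC|Cc
C/II-1 ? I-1×I-2: CC|Cc|cc
C/II-2 un I-1×I-2: CC|Cc
⇒ C over [I-1,I-2,II-1,II-2]: 15 consistent
W/I-1 un ·: Ww
W/I-2 un ·: Ww
W/II-1 aff I-1×I-2: ww
W/II-2 un I-1×I-2: WW|Ww
⇒ W over [I-1,I-2,II-1,II-2]: 2 consistent

I-2 ∈ {CC Ww, Cc Ww}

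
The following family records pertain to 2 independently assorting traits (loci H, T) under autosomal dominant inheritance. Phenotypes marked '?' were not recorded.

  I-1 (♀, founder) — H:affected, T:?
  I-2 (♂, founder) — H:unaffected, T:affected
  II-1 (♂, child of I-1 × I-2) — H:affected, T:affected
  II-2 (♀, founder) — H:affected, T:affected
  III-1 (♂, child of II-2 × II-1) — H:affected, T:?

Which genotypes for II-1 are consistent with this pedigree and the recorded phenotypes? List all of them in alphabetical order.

II-1 ∈ {Hh TT, Hh Tt}

H/I-1 aff ·: Hh|HH
H/I-2 un ·: hh
H/II-1 aff I-1×I-2: Hh
H/II-2 aff ·: Hh|HH
H/III-1 aff II-2×II-1: Hh|HH
⇒ H over [I-1,I-2,II-1,II-2,III-1]: 8 consistent
T/I-1 ? ·: tt|Tt|TT
T/I-2 aff ·: Tt|TT
T/II-1 aff I-1×I-2: Tt|TT
T/II-2 aff ·: Tt|TT
T/III-1 ? II-2×II-1: tt|Tt|TT
⇒ T over [I-1,I-2,II-1,II-2,III-1]: 37 consistent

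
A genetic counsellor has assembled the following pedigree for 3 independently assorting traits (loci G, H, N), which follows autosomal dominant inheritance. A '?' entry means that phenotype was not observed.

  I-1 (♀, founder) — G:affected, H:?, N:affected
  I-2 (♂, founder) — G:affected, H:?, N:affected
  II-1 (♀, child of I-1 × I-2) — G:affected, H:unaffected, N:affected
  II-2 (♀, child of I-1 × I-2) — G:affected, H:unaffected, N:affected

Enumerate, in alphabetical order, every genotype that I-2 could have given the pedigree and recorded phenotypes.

I-2 ∈ {GG Hh NN, GG Hh Nn, GG hh NN, GG hh Nn, Gg Hh NN, Gg Hh Nn, Gg hh NN, Gg hh Nn}

G/I-1 aff ·: Gg|GG
G/I-2 aff ·: Gg|GG
G/II-1 aff I-1×I-2: Gg|GG
G/II-2 aff I-1×I-2: Gg|GG
⇒ G over [I-1,I-2,II-1,II-2]: 13 consistent
H/I-1 ? ·: hh|Hh
H/I-2 ? ·: hh|Hh
H/II-1 un I-1×I-2: hh
H/II-2 un I-1×I-2: hh
⇒ H over [I-1,I-2,II-1,II-2]: 4 consistent
N/I-1 aff ·: Nn|NN
N/I-2 aff ·: Nn|NN
N/II-1 aff I-1×I-2: Nn|NN
N/II-2 aff I-1×I-2: Nn|NN
⇒ N over [I-1,I-2,II-1,II-2]: 13 consistent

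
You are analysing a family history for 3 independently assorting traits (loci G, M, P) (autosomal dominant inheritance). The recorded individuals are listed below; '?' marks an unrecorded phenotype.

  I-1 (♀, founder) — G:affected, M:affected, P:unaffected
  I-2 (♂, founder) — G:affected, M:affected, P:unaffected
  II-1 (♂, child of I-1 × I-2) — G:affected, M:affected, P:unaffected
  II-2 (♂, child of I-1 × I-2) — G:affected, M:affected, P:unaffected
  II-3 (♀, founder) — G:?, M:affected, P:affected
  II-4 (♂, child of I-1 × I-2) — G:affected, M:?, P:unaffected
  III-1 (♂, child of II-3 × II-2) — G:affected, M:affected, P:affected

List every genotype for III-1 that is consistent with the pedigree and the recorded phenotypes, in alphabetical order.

G/I-1 aff ·: Gg|GG
G/I-2 aff ·: Gg|GG
G/II-1 aff I-1×I-2: Gg|GG
G/II-2 aff I-1×I-2: Gg|GG
G/II-3 ? ·: gg|Gg|GG
G/II-4 aff I-1×I-2: Gg|GG
G/III-1 aff II-3×II-2: Gg|GG
⇒ G over [I-1,I-2,II-1,II-2,II-3,II-4,III-1]: 112 consistent
M/I-1 aff ·: Mm|MM
M/I-2 aff ·: Mm|MM
M/II-1 aff I-1×I-2: Mm|MM
M/II-2 aff I-1×I-2: Mm|MM
M/II-3 aff ·: Mm|MM
M/II-4 ? I-1×I-2: mm|Mm|MM
M/III-1 aff II-3×II-2: Mm|MM
⇒ M over [I-1,I-2,II-1,II-2,II-3,II-4,III-1]: 101 consistent
P/I-1 un ·: pp
P/I-2 un ·: pp
P/II-1 un I-1×I-2: pp
P/II-2 un I-1×I-2: pp
P/II-3 aff ·: Pp|PP
P/II-4 un I-1×I-2: pp
P/III-1 aff II-3×II-2: Pp
⇒ P over [I-1,I-2,II-1,II-2,II-3,II-4,III-1]: 2 consistent

III-1 ∈ {GG MM Pp, GG Mm Pp, Gg MM Pp, Gg Mm Pp}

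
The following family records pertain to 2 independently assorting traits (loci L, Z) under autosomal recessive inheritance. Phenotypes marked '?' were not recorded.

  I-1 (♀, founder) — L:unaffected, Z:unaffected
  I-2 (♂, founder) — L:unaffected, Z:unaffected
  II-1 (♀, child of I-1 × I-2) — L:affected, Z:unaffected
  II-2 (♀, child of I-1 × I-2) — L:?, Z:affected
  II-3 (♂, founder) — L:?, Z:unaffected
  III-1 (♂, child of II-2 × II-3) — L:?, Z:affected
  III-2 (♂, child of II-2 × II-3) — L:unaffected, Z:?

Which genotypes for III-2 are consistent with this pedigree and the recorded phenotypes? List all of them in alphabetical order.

L/I-1 un ·: Ll
L/I-2 un ·: Ll
L/II-1 aff I-1×I-2: ll
L/II-2 ? I-1×I-2: LL|Ll|ll
L/II-3 ? ·: LL|Ll|ll
L/III-1 ? II-2×II-3: LL|Ll|ll
L/III-2 un II-2×II-3: LL|Ll
⇒ L over [I-1,I-2,II-1,II-2,II-3,III-1,III-2]: 21 consistent
Z/I-1 un ·: Zz
Z/I-2 un ·: Zz
Z/II-1 un I-1×I-2: ZZ|Zz
Z/II-2 aff I-1×I-2: zz
Z/II-3 un ·: Zz
Z/III-1 aff II-2×II-3: zz
Z/III-2 ? II-2×II-3: Zz|zz
⇒ Z over [I-1,I-2,II-1,II-2,II-3,III-1,III-2]: 4 consistent

III-2 ∈ {LL Zz, LL zz, Ll Zz, Ll zz}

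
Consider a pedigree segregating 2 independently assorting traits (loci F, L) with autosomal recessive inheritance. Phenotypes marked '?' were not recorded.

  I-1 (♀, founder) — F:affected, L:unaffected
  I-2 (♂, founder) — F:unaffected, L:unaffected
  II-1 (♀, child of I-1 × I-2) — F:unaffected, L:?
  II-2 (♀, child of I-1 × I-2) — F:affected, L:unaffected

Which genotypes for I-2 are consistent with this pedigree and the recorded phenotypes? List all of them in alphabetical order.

F/I-1 aff ·: ff
F/I-2 un ·: Ff
F/II-1 un I-1×I-2: Ff
F/II-2 aff I-1×I-2: ff
⇒ F over [I-1,I-2,II-1,II-2]: 1 consistent
L/I-1 un ·: LL|Ll
L/I-2 un ·: LL|Ll
L/II-1 ? I-1×I-2: LL|Ll|ll
L/II-2 un I-1×I-2: LL|Ll
⇒ L over [I-1,I-2,II-1,II-2]: 15 consistent

I-2 ∈ {Ff LL, Ff Ll}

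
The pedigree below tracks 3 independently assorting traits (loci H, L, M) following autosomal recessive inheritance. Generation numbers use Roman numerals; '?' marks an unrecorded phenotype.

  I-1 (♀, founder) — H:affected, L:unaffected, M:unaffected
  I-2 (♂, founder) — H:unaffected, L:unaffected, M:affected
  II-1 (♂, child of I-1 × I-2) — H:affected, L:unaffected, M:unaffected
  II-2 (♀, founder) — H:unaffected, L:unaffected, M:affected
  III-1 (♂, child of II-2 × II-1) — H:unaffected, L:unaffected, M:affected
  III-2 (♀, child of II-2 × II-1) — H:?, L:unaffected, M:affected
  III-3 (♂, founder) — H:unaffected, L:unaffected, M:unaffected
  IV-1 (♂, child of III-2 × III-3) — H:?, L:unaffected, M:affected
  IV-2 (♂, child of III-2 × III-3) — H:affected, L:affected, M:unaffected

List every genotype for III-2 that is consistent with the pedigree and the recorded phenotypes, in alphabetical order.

H/I-1 aff ·: hh
H/I-2 un ·: Hh
H/II-1 aff I-1×I-2: hh
H/II-2 un ·: HH|Hh
H/III-1 un II-2×II-1: Hh
H/III-2 ? II-2×II-1: Hh|hh
H/III-3 un ·: Hh
H/IV-1 ? III-2×III-3: HH|Hh|hh
H/IV-2 aff III-2×III-3: hh
⇒ H over [I-1,I-2,II-1,II-2,III-1,III-2,III-3,IV-1,IV-2]: 8 consistent
L/I-1 un ·: LL|Ll
L/I-2 un ·: LL|Ll
L/II-1 un I-1×I-2: LL|Ll
L/II-2 un ·: LL|Ll
L/III-1 un II-2×II-1: LL|Ll
L/III-2 un II-2×II-1: Ll
L/III-3 un ·: Ll
L/IV-1 un III-2×III-3: LL|Ll
L/IV-2 aff III-2×III-3: ll
⇒ L over [I-1,I-2,II-1,II-2,III-1,III-2,III-3,IV-1,IV-2]: 40 consistent
M/I-1 un ·: MM|Mm
M/I-2 aff ·: mm
M/II-1 un I-1×I-2: Mm
M/II-2 aff ·: mm
M/III-1 aff II-2×II-1: mm
M/III-2 aff II-2×II-1: mm
M/III-3 un ·: Mm
M/IV-1 aff III-2×III-3: mm
M/IV-2 un III-2×III-3: Mm
⇒ M over [I-1,I-2,II-1,II-2,III-1,III-2,III-3,IV-1,IV-2]: 2 consistent

III-2 ∈ {Hh Ll mm, hh Ll mm}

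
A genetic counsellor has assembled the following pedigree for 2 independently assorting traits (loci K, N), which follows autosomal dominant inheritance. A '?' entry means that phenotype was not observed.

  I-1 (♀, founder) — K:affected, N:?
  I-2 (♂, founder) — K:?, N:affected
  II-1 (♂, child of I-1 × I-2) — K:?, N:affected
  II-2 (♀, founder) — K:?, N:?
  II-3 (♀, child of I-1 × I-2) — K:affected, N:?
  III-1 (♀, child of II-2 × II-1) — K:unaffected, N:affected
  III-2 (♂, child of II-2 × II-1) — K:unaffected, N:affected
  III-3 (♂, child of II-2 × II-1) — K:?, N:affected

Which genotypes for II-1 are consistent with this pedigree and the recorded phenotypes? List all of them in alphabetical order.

II-1 ∈ {Kk NN, Kk Nn, kk NN, kk Nn}

K/I-1 aff ·: Kk|KK
K/I-2 ? ·: kk|Kk|KK
K/II-1 ? I-1×I-2: kk|Kk
K/II-2 ? ·: kk|Kk
K/II-3 aff I-1×I-2: Kk|KK
K/III-1 un II-2×II-1: kk
K/III-2 un II-2×II-1: kk
K/III-3 ? II-2×II-1: kk|Kk|KK
⇒ K over [I-1,I-2,II-1,II-2,II-3,III-1,III-2,III-3]: 49 consistent
N/I-1 ? ·: nn|Nn|NN
N/I-2 aff ·: Nn|NN
N/II-1 aff I-1×I-2: Nn|NN
N/II-2 ? ·: nn|Nn|NN
N/II-3 ? I-1×I-2: nn|Nn|NN
N/III-1 aff II-2×II-1: Nn|NN
N/III-2 aff II-2×II-1: Nn|NN
N/III-3 aff II-2×II-1: Nn|NN
⇒ N over [I-1,I-2,II-1,II-2,II-3,III-1,III-2,III-3]: 250 consistent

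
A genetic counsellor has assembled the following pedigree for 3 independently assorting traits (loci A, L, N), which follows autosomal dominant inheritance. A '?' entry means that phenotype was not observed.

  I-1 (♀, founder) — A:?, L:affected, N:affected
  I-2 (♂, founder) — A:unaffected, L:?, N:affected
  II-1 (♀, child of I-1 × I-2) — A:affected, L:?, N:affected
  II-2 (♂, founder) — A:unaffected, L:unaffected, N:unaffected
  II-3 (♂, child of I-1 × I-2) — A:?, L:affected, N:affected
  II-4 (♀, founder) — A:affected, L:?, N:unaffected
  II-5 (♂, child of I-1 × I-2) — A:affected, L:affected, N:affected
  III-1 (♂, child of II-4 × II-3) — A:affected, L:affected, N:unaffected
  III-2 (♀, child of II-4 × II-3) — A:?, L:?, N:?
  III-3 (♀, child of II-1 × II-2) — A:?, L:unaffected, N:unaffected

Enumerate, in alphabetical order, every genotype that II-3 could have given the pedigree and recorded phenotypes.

II-3 ∈ {Aa LL Nn, Aa Ll Nn, aa LL Nn, aa Ll Nn}

A/I-1 ? ·: Aa|AA
A/I-2 un ·: aa
A/II-1 aff I-1×I-2: Aa
A/II-2 un ·: aa
A/II-3 ? I-1×I-2: aa|Aa
A/II-4 aff ·: Aa|AA
A/II-5 aff I-1×I-2: Aa
A/III-1 aff II-4×II-3: Aa|AA
A/III-2 ? II-4×II-3: aa|Aa|AA
A/III-3 ? II-1×II-2: aa|Aa
⇒ A over [I-1,I-2,II-1,II-2,II-3,II-4,II-5,III-1,III-2,III-3]: 46 consistent
L/I-1 aff ·: Ll|LL
L/I-2 ? ·: ll|Ll|LL
L/II-1 ? I-1×I-2: ll|Ll
L/II-2 un ·: ll
L/II-3 aff I-1×I-2: Ll|LL
L/II-4 ? ·: ll|Ll|LL
L/II-5 aff I-1×I-2: Ll|LL
L/III-1 aff II-4×II-3: Ll|LL
L/III-2 ? II-4×II-3: ll|Ll|LL
L/III-3 un II-1×II-2: ll
⇒ L over [I-1,I-2,II-1,II-2,II-3,II-4,II-5,III-1,III-2,III-3]: 180 consistent
N/I-1 aff ·: Nn|NN
N/I-2 aff ·: Nn|NN
N/II-1 aff I-1×I-2: Nn
N/II-2 un ·: nn
N/II-3 aff I-1×I-2: Nn
N/II-4 un ·: nn
N/II-5 aff I-1×I-2: Nn|NN
N/III-1 un II-4×II-3: nn
N/III-2 ? II-4×II-3: nn|Nn
N/III-3 un II-1×II-2: nn
⇒ N over [I-1,I-2,II-1,II-2,II-3,II-4,II-5,III-1,III-2,III-3]: 12 consistent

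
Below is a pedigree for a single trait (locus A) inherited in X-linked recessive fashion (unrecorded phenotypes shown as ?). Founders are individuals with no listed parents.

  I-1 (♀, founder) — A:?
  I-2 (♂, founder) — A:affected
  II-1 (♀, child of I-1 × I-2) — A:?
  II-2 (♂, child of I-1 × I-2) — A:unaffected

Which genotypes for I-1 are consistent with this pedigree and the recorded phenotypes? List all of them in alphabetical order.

I-1 ∈ {X^AX^A, X^AX^a}

A/I-1 ? ·: X^AX^A|X^AX^a
A/I-2 aff ·: X^aY
A/II-1 ? I-1×I-2: X^AX^a|X^aX^a
A/II-2 un I-1×I-2: X^AY
⇒ A over [I-1,I-2,II-1,II-2]: 3 consistent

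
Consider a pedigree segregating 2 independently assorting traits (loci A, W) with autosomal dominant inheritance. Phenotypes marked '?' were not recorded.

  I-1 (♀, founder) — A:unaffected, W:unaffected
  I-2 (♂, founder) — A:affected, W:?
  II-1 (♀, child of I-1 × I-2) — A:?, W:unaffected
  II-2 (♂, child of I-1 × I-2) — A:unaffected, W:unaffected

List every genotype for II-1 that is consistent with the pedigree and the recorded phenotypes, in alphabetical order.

A/I-1 un ·: aa
A/I-2 aff ·: Aa
A/II-1 ? I-1×I-2: aa|Aa
A/II-2 un I-1×I-2: aa
⇒ A over [I-1,I-2,II-1,II-2]: 2 consistent
W/I-1 un ·: ww
W/I-2 ? ·: ww|Ww
W/II-1 un I-1×I-2: ww
W/II-2 un I-1×I-2: ww
⇒ W over [I-1,I-2,II-1,II-2]: 2 consistent

II-1 ∈ {Aa ww, aa ww}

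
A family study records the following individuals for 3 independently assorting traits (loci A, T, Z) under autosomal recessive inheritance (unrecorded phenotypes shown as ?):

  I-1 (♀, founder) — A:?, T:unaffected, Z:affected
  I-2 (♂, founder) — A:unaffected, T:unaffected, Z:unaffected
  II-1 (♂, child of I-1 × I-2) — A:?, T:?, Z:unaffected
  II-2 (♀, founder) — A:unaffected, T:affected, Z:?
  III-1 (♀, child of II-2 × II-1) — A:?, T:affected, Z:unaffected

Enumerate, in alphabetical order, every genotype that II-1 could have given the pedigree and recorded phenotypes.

II-1 ∈ {AA Tt Zz, AA tt Zz, Aa Tt Zz, Aa tt Zz, aa Tt Zz, aa tt Zz}

A/I-1 ? ·: AA|Aa|aa
A/I-2 un ·: AA|Aa
A/II-1 ? I-1×I-2: AA|Aa|aa
A/II-2 un ·: AA|Aa
A/III-1 ? II-2×II-1: AA|Aa|aa
⇒ A over [I-1,I-2,II-1,II-2,III-1]: 43 consistent
T/I-1 un ·: TT|Tt
T/I-2 un ·: TT|Tt
T/II-1 ? I-1×I-2: Tt|tt
T/II-2 aff ·: tt
T/III-1 aff II-2×II-1: tt
⇒ T over [I-1,I-2,II-1,II-2,III-1]: 4 consistent
Z/I-1 aff ·: zz
Z/I-2 un ·: ZZ|Zz
Z/II-1 un I-1×I-2: Zz
Z/II-2 ? ·: ZZ|Zz|zz
Z/III-1 un II-2×II-1: ZZ|Zz
⇒ Z over [I-1,I-2,II-1,II-2,III-1]: 10 consistent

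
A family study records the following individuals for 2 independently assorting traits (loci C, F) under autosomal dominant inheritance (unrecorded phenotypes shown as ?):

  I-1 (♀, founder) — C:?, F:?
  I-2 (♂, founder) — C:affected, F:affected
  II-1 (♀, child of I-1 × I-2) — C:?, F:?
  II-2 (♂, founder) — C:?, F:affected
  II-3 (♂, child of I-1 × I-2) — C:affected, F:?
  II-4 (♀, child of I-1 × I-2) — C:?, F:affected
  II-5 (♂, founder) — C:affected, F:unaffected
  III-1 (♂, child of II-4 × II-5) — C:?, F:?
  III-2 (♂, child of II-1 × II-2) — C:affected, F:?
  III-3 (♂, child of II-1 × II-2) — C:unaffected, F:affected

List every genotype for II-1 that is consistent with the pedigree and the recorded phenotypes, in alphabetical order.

C/I-1 ? ·: cc|Cc|CC
C/I-2 aff ·: Cc|CC
C/II-1 ? I-1×I-2: cc|Cc
C/II-2 ? ·: cc|Cc
C/II-3 aff I-1×I-2: Cc|CC
C/II-4 ? I-1×I-2: cc|Cc|CC
C/II-5 aff ·: Cc|CC
C/III-1 ? II-4×II-5: cc|Cc|CC
C/III-2 aff II-1×II-2: Cc|CC
C/III-3 un II-1×II-2: cc
⇒ C over [I-1,I-2,II-1,II-2,II-3,II-4,II-5,III-1,III-2,III-3]: 231 consistent
F/I-1 ? ·: ff|Ff|FF
F/I-2 aff ·: Ff|FF
F/II-1 ? I-1×I-2: ff|Ff|FF
F/II-2 aff ·: Ff|FF
F/II-3 ? I-1×I-2: ff|Ff|FF
F/II-4 aff I-1×I-2: Ff|FF
F/II-5 un ·: ff
F/III-1 ? II-4×II-5: ff|Ff
F/III-2 ? II-1×II-2: ff|Ff|FF
F/III-3 aff II-1×II-2: Ff|FF
⇒ F over [I-1,I-2,II-1,II-2,II-3,II-4,II-5,III-1,III-2,III-3]: 419 consistent

II-1 ∈ {Cc FF, Cc Ff, Cc ff, cc FF, cc Ff, cc ff}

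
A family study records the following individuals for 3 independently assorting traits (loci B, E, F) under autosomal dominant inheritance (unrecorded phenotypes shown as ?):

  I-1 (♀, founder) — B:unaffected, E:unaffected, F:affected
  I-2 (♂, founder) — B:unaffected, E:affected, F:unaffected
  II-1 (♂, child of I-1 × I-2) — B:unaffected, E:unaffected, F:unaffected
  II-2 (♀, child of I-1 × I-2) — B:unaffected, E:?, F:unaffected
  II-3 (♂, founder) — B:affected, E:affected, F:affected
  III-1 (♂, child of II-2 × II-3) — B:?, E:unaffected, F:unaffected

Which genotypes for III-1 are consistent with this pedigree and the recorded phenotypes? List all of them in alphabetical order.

III-1 ∈ {Bb ee ff, bb ee ff}

B/I-1 un ·: bb
B/I-2 un ·: bb
B/II-1 un I-1×I-2: bb
B/II-2 un I-1×I-2: bb
B/II-3 aff ·: Bb|BB
B/III-1 ? II-2×II-3: bb|Bb
⇒ B over [I-1,I-2,II-1,II-2,II-3,III-1]: 3 consistent
E/I-1 un ·: ee
E/I-2 aff ·: Ee
E/II-1 un I-1×I-2: ee
E/II-2 ? I-1×I-2: ee|Ee
E/II-3 aff ·: Ee
E/III-1 un II-2×II-3: ee
⇒ E over [I-1,I-2,II-1,II-2,II-3,III-1]: 2 consistent
F/I-1 aff ·: Ff
F/I-2 un ·: ff
F/II-1 un I-1×I-2: ff
F/II-2 un I-1×I-2: ff
F/II-3 aff ·: Ff
F/III-1 un II-2×II-3: ff
⇒ F over [I-1,I-2,II-1,II-2,II-3,III-1]: 1 consistent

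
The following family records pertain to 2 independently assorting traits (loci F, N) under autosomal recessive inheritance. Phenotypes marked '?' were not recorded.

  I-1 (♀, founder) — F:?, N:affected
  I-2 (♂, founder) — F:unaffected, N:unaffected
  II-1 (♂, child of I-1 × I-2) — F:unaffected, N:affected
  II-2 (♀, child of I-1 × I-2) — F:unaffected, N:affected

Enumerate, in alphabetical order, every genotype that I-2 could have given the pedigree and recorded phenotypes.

F/I-1 ? ·: FF|Ff|ff
F/I-2 un ·: FF|Ff
F/II-1 un I-1×I-2: FF|Ff
F/II-2 un I-1×I-2: FF|Ff
⇒ F over [I-1,I-2,II-1,II-2]: 15 consistent
N/I-1 aff ·: nn
N/I-2 un ·: Nn
N/II-1 aff I-1×I-2: nn
N/II-2 aff I-1×I-2: nn
⇒ N over [I-1,I-2,II-1,II-2]: 1 consistent

I-2 ∈ {FF Nn, Ff Nn}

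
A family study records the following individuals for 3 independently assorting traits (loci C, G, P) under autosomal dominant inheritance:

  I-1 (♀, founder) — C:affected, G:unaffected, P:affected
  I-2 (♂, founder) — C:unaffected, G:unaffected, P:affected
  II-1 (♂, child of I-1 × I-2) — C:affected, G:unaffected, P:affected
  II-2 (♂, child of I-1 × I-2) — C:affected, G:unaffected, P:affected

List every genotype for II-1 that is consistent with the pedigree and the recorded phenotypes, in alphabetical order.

C/I-1 aff ·: Cc|CC
C/I-2 un ·: cc
C/II-1 aff I-1×I-2: Cc
C/II-2 aff I-1×I-2: Cc
⇒ C over [I-1,I-2,II-1,II-2]: 2 consistent
G/I-1 un ·: gg
G/I-2 un ·: gg
G/II-1 un I-1×I-2: gg
G/II-2 un I-1×I-2: gg
⇒ G over [I-1,I-2,II-1,II-2]: 1 consistent
P/I-1 aff ·: Pp|PP
P/I-2 aff ·: Pp|PP
P/II-1 aff I-1×I-2: Pp|PP
P/II-2 aff I-1×I-2: Pp|PP
⇒ P over [I-1,I-2,II-1,II-2]: 13 consistent

II-1 ∈ {Cc gg PP, Cc gg Pp}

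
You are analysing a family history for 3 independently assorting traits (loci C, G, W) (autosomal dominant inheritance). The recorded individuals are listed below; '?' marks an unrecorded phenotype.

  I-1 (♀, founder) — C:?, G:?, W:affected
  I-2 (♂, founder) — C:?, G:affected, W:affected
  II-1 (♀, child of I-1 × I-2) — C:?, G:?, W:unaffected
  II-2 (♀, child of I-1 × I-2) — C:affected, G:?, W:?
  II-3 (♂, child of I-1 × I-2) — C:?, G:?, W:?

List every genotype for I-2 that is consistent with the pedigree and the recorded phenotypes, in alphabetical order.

C/I-1 ? ·: cc|Cc|CC
C/I-2 ? ·: cc|Cc|CC
C/II-1 ? I-1×I-2: cc|Cc|CC
C/II-2 aff I-1×I-2: Cc|CC
C/II-3 ? I-1×I-2: cc|Cc|CC
⇒ C over [I-1,I-2,II-1,II-2,II-3]: 45 consistent
G/I-1 ? ·: gg|Gg|GG
G/I-2 aff ·: Gg|GG
G/II-1 ? I-1×I-2: gg|Gg|GG
G/II-2 ? I-1×I-2: gg|Gg|GG
G/II-3 ? I-1×I-2: gg|Gg|GG
⇒ G over [I-1,I-2,II-1,II-2,II-3]: 53 consistent
W/I-1 aff ·: Ww
W/I-2 aff ·: Ww
W/II-1 un I-1×I-2: ww
W/II-2 ? I-1×I-2: ww|Ww|WW
W/II-3 ? I-1×I-2: ww|Ww|WW
⇒ W over [I-1,I-2,II-1,II-2,II-3]: 9 consistent

I-2 ∈ {CC GG Ww, CC Gg Ww, Cc GG Ww, Cc Gg Ww, cc GG Ww, cc Gg Ww}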